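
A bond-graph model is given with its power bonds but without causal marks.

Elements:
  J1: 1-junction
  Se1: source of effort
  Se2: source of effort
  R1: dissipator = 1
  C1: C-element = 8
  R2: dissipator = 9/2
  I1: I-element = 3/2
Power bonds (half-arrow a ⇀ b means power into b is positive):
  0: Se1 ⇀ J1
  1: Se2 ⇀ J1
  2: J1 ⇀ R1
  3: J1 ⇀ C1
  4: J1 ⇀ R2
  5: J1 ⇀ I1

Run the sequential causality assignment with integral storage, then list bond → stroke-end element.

#0 stroke→J1
#1 stroke→J1
#2 stroke→J1
#3 stroke→J1
#4 stroke→J1
#5 stroke→I1

b0 stroke→J1  (Se1: effort source, stroke at far end)
b1 stroke→J1  (Se2 fixes effort; stroke away)
b3 stroke→J1  (prefer integral on C1)
b5 stroke→I1  (I1: I, integral causality)
b2 stroke→J1  (1-jn J1 has f-setter on 5)
b4 stroke→J1  (1-jn J1 has f-setter on 5)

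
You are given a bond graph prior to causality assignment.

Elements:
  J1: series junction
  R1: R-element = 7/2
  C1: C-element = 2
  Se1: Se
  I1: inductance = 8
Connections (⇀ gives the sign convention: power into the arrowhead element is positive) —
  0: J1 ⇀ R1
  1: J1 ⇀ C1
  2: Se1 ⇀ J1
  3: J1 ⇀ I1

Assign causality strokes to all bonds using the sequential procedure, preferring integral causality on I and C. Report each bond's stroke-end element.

β2 stroke at J1  (Se1 (Se) sets effort on bond)
β1 stroke at J1  (C1 outputs effort q/C1)
β3 stroke at I1  (I1 integral (f out))
β0 stroke at J1  (common-f at J1 fixed by 3)

bond 0 stroke at J1
bond 1 stroke at J1
bond 2 stroke at J1
bond 3 stroke at I1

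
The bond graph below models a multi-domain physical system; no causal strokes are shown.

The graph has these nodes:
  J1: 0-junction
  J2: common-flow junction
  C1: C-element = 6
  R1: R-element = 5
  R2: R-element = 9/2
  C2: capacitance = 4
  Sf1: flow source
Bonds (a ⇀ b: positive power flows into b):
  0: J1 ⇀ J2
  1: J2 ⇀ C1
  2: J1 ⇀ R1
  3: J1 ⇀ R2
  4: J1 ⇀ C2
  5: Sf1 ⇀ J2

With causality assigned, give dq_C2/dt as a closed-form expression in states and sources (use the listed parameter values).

dq_C2/dt = -F_Sf1 - 19*q_C2/180

#5 →Sf1  (Sf1: flow source, stroke at near end)
#0 →J2  (J2 flow already set via bond 5)
#1 →J2  (J2 flow already set via bond 5)
#4 →J1  (C2 outputs effort q/C2)
#2 →R1  (0-jn J1 has e-setter on 4)
#3 →R2  (J1: bond 4 brought effort, rest push out)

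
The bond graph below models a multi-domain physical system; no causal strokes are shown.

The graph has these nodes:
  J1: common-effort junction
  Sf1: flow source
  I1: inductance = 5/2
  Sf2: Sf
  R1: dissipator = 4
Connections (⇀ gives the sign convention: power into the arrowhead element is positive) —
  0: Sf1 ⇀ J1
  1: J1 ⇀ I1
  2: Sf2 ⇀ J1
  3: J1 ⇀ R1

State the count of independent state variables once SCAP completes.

b0 stroke→Sf1  (Sf1 fixes flow; stroke at Sf1)
b2 stroke→Sf2  (Sf2 (Sf) sets flow on bond)
b1 stroke→I1  (I1 outputs flow p/I1)
b3 stroke→J1  (J1 needs exactly one e-in)

1  (I1 all integral)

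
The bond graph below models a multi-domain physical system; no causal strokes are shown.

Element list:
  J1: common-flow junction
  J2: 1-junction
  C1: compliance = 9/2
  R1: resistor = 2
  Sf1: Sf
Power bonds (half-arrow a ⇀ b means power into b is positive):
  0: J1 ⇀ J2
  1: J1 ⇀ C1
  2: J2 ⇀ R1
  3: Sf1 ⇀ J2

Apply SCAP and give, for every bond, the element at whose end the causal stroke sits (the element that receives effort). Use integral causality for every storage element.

β3 stroke→Sf1  (source Sf1 imposes f)
β0 stroke→J2  (J2 flow already set via bond 3)
β2 stroke→J2  (1-jn J2 has f-setter on 3)
β1 stroke→J1  (J1 flow already set via bond 0)

#0 →J2
#1 →J1
#2 →J2
#3 →Sf1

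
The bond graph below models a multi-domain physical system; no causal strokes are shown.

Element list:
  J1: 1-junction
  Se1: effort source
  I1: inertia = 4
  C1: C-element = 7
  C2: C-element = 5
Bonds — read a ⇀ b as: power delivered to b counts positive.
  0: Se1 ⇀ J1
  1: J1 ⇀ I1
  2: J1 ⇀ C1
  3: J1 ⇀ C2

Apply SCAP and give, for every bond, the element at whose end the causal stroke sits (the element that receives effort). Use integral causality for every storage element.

#0 stroke→J1
#1 stroke→I1
#2 stroke→J1
#3 stroke→J1

β0 →J1  (source Se1 imposes e)
β1 →I1  (I1 integral (f out))
β2 →J1  (J1: bond 1 brought flow, rest push out)
β3 →J1  (common-f at J1 fixed by 1)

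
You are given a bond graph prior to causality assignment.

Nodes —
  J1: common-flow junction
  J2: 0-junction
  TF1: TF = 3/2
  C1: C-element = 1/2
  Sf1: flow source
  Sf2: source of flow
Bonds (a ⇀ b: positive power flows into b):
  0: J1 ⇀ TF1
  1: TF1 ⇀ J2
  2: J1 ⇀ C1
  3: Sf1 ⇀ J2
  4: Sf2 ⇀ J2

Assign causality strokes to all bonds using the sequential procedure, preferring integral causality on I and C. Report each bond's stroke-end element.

#3 stroke at Sf1  (Sf1: flow source, stroke at near end)
#4 stroke at Sf2  (Sf2 fixes flow; stroke at Sf2)
#1 stroke at J2  (J2 needs exactly one e-in)
#0 stroke at TF1  (TF1: transformer flips bond 1)
#2 stroke at J1  (1-jn J1 has f-setter on 0)

#0 stroke at TF1
#1 stroke at J2
#2 stroke at J1
#3 stroke at Sf1
#4 stroke at Sf2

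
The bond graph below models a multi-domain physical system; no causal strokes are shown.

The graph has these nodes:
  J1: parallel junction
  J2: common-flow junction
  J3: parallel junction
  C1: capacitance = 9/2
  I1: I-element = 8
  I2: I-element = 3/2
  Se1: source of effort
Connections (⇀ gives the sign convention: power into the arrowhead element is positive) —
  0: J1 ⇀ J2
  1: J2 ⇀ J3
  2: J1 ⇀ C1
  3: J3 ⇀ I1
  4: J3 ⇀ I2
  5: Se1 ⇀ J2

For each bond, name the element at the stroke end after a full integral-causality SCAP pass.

bond 5 |J2  (Se1 fixes effort; stroke away)
bond 2 |J1  (C1: C, integral causality)
bond 0 |J2  (0-jn J1 has e-setter on 2)
bond 1 |J3  (closing 1-jn rule on J2)
bond 3 |I1  (J3: bond 1 brought effort, rest push out)
bond 4 |I2  (J3 effort already set via bond 1)

bond 0 →J2
bond 1 →J3
bond 2 →J1
bond 3 →I1
bond 4 →I2
bond 5 →J2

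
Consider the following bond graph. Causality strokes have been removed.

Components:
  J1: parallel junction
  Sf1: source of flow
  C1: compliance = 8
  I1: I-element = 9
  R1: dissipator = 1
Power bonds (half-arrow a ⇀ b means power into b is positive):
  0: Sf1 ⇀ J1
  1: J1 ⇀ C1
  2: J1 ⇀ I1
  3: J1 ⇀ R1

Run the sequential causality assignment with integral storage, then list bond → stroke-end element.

β0 stroke at Sf1  (source Sf1 imposes f)
β1 stroke at J1  (prefer integral on C1)
β2 stroke at I1  (common-e at J1 fixed by 1)
β3 stroke at R1  (J1 effort already set via bond 1)

bond 0 stroke→Sf1
bond 1 stroke→J1
bond 2 stroke→I1
bond 3 stroke→R1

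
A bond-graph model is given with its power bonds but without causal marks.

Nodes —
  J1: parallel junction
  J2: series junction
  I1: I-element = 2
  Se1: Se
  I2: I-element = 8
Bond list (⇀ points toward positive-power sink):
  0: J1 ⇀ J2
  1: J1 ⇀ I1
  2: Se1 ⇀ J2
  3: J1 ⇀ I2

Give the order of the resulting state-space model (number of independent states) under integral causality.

b2 stroke→J2  (Se1: effort source, stroke at far end)
b0 stroke→J1  (closing 1-jn rule on J2)
b1 stroke→I1  (0-jn J1 has e-setter on 0)
b3 stroke→I2  (common-e at J1 fixed by 0)

2  (I1, I2 all integral)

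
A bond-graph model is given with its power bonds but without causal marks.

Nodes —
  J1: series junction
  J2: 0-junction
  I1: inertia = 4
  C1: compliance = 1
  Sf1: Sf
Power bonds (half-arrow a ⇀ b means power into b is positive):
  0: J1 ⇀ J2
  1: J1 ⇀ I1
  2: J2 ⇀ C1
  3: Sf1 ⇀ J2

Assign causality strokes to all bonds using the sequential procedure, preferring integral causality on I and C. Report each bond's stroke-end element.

b0 stroke→J1
b1 stroke→I1
b2 stroke→J2
b3 stroke→Sf1

bond 3 stroke at Sf1  (Sf1 (Sf) sets flow on bond)
bond 1 stroke at I1  (I1 outputs flow p/I1)
bond 0 stroke at J1  (common-f at J1 fixed by 1)
bond 2 stroke at J2  (J2: last free bond brings effort in)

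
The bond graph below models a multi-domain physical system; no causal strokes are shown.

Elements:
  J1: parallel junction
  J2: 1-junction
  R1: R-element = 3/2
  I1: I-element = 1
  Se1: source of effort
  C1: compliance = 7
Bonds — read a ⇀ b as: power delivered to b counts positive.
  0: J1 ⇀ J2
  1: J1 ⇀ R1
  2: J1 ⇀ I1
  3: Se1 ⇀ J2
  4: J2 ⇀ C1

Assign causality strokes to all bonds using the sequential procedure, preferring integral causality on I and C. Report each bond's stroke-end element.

b3 stroke→J2  (Se1 fixes effort; stroke away)
b2 stroke→I1  (I1 integral (f out))
b4 stroke→J2  (C1 outputs effort q/C1)
b0 stroke→J1  (closing 1-jn rule on J2)
b1 stroke→R1  (common-e at J1 fixed by 0)

b0 stroke at J1
b1 stroke at R1
b2 stroke at I1
b3 stroke at J2
b4 stroke at J2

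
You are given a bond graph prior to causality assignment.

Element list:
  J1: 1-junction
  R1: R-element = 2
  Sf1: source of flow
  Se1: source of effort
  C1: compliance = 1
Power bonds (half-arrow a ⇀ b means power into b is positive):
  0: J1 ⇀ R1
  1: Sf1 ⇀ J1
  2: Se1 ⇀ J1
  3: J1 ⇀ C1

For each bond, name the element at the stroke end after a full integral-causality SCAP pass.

β1 stroke→Sf1  (Sf1 (Sf) sets flow on bond)
β2 stroke→J1  (Se1 (Se) sets effort on bond)
β0 stroke→J1  (common-f at J1 fixed by 1)
β3 stroke→J1  (J1 flow already set via bond 1)

bond 0 →J1
bond 1 →Sf1
bond 2 →J1
bond 3 →J1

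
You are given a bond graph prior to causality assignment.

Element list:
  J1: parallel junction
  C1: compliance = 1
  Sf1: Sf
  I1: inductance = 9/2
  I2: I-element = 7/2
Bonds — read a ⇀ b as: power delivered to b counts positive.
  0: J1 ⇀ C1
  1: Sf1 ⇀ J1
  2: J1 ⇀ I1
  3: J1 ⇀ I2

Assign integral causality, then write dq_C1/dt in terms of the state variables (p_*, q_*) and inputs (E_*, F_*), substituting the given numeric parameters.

dq_C1/dt = F_Sf1 - 2*p_I1/9 - 2*p_I2/7

bond 1 stroke→Sf1  (source Sf1 imposes f)
bond 0 stroke→J1  (C1: C, integral causality)
bond 2 stroke→I1  (0-jn J1 has e-setter on 0)
bond 3 stroke→I2  (common-e at J1 fixed by 0)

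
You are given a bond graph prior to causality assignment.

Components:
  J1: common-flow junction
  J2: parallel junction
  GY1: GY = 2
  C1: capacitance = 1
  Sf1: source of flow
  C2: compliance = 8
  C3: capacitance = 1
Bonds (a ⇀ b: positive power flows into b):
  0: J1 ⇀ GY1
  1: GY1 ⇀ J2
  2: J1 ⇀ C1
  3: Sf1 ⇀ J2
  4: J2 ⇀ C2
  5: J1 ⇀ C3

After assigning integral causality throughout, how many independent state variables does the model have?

bond 3 stroke at Sf1  (source Sf1 imposes f)
bond 2 stroke at J1  (prefer integral on C1)
bond 4 stroke at J2  (prefer integral on C2)
bond 1 stroke at GY1  (0-jn J2 has e-setter on 4)
bond 0 stroke at GY1  (GY1: gyrator matches bond 1)
bond 5 stroke at J1  (J1: bond 0 brought flow, rest push out)

3  (C1, C2, C3 all integral)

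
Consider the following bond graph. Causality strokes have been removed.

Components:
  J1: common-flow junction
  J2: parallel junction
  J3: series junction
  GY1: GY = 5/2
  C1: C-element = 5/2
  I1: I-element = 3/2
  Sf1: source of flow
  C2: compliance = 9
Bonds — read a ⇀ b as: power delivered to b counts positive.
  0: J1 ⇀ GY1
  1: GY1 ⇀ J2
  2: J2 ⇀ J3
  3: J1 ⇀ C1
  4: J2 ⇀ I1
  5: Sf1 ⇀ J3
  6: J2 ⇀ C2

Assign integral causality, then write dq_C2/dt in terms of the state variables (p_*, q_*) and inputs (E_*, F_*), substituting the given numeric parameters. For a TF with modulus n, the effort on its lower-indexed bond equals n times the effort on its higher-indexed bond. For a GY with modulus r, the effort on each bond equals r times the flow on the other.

#5 stroke→Sf1  (Sf1 (Sf) sets flow on bond)
#2 stroke→J3  (J3 flow already set via bond 5)
#3 stroke→J1  (C1 integral (e out))
#0 stroke→GY1  (only one flow-in slot at J1)
#1 stroke→GY1  (GY1 both-in/both-out from 0)
#4 stroke→I1  (prefer integral on I1)
#6 stroke→J2  (only one effort-in slot at J2)

dq_C2/dt = -F_Sf1 - 2*p_I1/3 - 4*q_C1/25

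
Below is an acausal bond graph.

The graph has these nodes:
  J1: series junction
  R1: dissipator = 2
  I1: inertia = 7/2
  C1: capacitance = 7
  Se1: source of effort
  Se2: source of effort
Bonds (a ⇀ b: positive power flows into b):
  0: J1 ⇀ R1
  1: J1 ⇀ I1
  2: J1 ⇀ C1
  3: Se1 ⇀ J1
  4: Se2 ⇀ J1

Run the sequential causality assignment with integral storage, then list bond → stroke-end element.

bond 0 stroke at J1
bond 1 stroke at I1
bond 2 stroke at J1
bond 3 stroke at J1
bond 4 stroke at J1

bond 3 |J1  (Se1: effort source, stroke at far end)
bond 4 |J1  (Se2: effort source, stroke at far end)
bond 1 |I1  (I1 outputs flow p/I1)
bond 0 |J1  (J1: bond 1 brought flow, rest push out)
bond 2 |J1  (J1 flow already set via bond 1)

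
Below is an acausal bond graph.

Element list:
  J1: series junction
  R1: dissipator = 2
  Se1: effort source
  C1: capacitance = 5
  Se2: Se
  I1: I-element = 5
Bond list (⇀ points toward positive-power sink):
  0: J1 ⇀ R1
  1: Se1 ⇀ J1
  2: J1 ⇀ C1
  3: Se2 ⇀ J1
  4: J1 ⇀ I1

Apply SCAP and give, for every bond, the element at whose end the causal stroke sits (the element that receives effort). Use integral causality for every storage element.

b1 →J1  (Se1 (Se) sets effort on bond)
b3 →J1  (source Se2 imposes e)
b2 →J1  (C1 outputs effort q/C1)
b4 →I1  (I1 outputs flow p/I1)
b0 →J1  (1-jn J1 has f-setter on 4)

b0 →J1
b1 →J1
b2 →J1
b3 →J1
b4 →I1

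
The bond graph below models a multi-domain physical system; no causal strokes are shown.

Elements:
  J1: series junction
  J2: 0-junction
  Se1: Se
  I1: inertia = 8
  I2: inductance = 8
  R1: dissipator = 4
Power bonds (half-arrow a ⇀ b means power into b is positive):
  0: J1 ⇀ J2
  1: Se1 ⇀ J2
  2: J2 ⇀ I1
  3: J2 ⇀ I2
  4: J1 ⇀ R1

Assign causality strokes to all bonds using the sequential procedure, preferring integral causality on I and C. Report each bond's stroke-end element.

bond 0 →J1
bond 1 →J2
bond 2 →I1
bond 3 →I2
bond 4 →R1

b1 |J2  (Se1 fixes effort; stroke away)
b0 |J1  (J2 effort already set via bond 1)
b2 |I1  (common-e at J2 fixed by 1)
b3 |I2  (0-jn J2 has e-setter on 1)
b4 |R1  (J1 needs exactly one f-in)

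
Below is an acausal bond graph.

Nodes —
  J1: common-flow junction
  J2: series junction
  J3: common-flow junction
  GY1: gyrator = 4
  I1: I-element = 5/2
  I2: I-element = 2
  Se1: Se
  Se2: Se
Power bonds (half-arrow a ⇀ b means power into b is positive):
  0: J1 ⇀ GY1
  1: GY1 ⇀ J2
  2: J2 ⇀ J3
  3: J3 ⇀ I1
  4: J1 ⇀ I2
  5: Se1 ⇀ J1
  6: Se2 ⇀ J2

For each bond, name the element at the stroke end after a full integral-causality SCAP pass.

β5 →J1  (Se1 fixes effort; stroke away)
β6 →J2  (Se2 fixes effort; stroke away)
β3 →I1  (I1 outputs flow p/I1)
β2 →J3  (J3: bond 3 brought flow, rest push out)
β1 →J2  (J2 flow already set via bond 2)
β0 →J1  (GY1 both-in/both-out from 1)
β4 →I2  (only one flow-in slot at J1)

b0 stroke at J1
b1 stroke at J2
b2 stroke at J3
b3 stroke at I1
b4 stroke at I2
b5 stroke at J1
b6 stroke at J2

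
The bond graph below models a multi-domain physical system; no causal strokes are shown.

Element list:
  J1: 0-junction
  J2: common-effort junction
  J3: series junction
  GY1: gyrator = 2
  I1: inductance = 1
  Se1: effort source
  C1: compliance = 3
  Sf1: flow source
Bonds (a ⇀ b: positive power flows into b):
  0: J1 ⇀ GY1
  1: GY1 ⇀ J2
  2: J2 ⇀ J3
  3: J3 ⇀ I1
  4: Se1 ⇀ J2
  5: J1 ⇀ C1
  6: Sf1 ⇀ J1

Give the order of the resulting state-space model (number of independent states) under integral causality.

β4 →J2  (Se1: effort source, stroke at far end)
β6 →Sf1  (Sf1 (Sf) sets flow on bond)
β1 →GY1  (0-jn J2 has e-setter on 4)
β2 →J3  (J2: bond 4 brought effort, rest push out)
β3 →I1  (J3 needs exactly one f-in)
β0 →GY1  (GY GY1: same side as bond 1)
β5 →J1  (J1: last free bond brings effort in)

2  (C1, I1 all integral)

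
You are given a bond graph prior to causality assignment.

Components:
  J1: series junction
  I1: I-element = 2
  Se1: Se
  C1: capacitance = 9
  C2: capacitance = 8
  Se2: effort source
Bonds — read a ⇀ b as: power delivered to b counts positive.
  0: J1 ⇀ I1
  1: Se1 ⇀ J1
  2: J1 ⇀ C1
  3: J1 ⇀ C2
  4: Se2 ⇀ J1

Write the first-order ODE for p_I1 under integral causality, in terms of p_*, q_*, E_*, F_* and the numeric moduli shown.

dp_I1/dt = E_Se1 + E_Se2 - q_C1/9 - q_C2/8

bond 1 stroke at J1  (Se1 fixes effort; stroke away)
bond 4 stroke at J1  (Se2 fixes effort; stroke away)
bond 0 stroke at I1  (I1: I, integral causality)
bond 2 stroke at J1  (J1: bond 0 brought flow, rest push out)
bond 3 stroke at J1  (J1: bond 0 brought flow, rest push out)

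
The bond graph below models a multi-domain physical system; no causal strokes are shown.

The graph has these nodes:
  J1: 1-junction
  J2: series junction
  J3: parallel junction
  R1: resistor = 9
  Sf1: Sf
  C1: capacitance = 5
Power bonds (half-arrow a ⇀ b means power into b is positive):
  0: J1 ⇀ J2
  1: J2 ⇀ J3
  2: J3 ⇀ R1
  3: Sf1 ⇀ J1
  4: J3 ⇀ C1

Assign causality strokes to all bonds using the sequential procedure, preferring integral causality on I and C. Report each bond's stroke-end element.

#3 |Sf1  (source Sf1 imposes f)
#0 |J1  (1-jn J1 has f-setter on 3)
#1 |J2  (J2 flow already set via bond 0)
#4 |J3  (C1 integral (e out))
#2 |R1  (0-jn J3 has e-setter on 4)

β0 |J1
β1 |J2
β2 |R1
β3 |Sf1
β4 |J3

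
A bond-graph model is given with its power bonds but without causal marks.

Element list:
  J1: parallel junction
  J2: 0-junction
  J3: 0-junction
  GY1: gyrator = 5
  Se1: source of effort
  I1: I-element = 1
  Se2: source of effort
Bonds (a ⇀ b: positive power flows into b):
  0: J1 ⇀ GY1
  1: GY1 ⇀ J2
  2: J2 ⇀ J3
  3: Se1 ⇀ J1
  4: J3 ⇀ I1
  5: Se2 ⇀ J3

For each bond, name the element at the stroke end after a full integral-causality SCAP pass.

bond 0 stroke at GY1
bond 1 stroke at GY1
bond 2 stroke at J2
bond 3 stroke at J1
bond 4 stroke at I1
bond 5 stroke at J3

b3 →J1  (source Se1 imposes e)
b5 →J3  (Se2 (Se) sets effort on bond)
b0 →GY1  (J1 effort already set via bond 3)
b2 →J2  (common-e at J3 fixed by 5)
b4 →I1  (common-e at J3 fixed by 5)
b1 →GY1  (GY GY1: same side as bond 0)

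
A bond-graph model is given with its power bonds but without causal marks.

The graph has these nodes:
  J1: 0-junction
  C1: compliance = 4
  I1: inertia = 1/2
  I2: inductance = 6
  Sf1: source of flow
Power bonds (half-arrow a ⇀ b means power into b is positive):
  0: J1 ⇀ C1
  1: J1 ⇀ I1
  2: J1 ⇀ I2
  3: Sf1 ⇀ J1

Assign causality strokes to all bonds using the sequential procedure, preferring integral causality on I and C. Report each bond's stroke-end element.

bond 0 →J1
bond 1 →I1
bond 2 →I2
bond 3 →Sf1

#3 stroke at Sf1  (source Sf1 imposes f)
#0 stroke at J1  (C1 outputs effort q/C1)
#1 stroke at I1  (J1 effort already set via bond 0)
#2 stroke at I2  (J1 effort already set via bond 0)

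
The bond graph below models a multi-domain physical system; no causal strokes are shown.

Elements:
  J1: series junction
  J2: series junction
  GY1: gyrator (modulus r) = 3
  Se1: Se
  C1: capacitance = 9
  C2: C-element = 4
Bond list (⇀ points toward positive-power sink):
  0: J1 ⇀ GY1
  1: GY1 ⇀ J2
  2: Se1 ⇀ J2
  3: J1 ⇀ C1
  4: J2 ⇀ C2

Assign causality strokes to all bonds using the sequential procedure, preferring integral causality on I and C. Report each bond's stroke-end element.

bond 2 stroke at J2  (source Se1 imposes e)
bond 3 stroke at J1  (C1 integral (e out))
bond 0 stroke at GY1  (closing 1-jn rule on J1)
bond 1 stroke at GY1  (GY GY1: same side as bond 0)
bond 4 stroke at J2  (J2: bond 1 brought flow, rest push out)

bond 0 stroke→GY1
bond 1 stroke→GY1
bond 2 stroke→J2
bond 3 stroke→J1
bond 4 stroke→J2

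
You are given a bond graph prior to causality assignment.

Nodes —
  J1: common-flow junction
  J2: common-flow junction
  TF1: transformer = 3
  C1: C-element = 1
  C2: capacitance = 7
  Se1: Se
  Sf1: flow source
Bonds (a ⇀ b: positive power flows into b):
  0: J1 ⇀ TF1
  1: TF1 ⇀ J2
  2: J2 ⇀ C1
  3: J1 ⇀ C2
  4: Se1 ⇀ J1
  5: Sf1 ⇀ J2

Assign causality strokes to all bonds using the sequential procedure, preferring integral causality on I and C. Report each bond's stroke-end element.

b4 |J1  (Se1 fixes effort; stroke away)
b5 |Sf1  (Sf1 (Sf) sets flow on bond)
b1 |J2  (J2 flow already set via bond 5)
b2 |J2  (1-jn J2 has f-setter on 5)
b0 |TF1  (TF TF1: opposite of bond 1)
b3 |J1  (1-jn J1 has f-setter on 0)

bond 0 stroke→TF1
bond 1 stroke→J2
bond 2 stroke→J2
bond 3 stroke→J1
bond 4 stroke→J1
bond 5 stroke→Sf1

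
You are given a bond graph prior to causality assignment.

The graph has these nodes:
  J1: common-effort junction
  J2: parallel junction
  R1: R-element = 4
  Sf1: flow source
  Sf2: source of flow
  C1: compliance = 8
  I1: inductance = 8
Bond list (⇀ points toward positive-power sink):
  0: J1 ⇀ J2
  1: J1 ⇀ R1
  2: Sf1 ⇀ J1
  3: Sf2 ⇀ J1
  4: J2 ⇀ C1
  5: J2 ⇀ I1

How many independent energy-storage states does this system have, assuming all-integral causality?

2  (C1, I1 all integral)

#2 →Sf1  (Sf1 fixes flow; stroke at Sf1)
#3 →Sf2  (source Sf2 imposes f)
#4 →J2  (C1: C, integral causality)
#0 →J1  (0-jn J2 has e-setter on 4)
#5 →I1  (J2 effort already set via bond 4)
#1 →R1  (J1: bond 0 brought effort, rest push out)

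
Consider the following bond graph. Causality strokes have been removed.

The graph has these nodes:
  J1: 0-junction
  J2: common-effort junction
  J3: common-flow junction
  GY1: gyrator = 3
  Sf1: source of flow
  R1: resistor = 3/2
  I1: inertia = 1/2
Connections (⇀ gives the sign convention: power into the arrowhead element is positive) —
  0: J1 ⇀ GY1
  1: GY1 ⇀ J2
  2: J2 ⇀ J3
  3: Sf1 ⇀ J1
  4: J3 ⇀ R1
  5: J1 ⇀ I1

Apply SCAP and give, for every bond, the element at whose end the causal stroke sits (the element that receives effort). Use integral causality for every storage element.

β0 stroke at J1
β1 stroke at J2
β2 stroke at J3
β3 stroke at Sf1
β4 stroke at R1
β5 stroke at I1

β3 →Sf1  (Sf1 (Sf) sets flow on bond)
β5 →I1  (I1 outputs flow p/I1)
β0 →J1  (only one effort-in slot at J1)
β1 →J2  (GY1: gyrator matches bond 0)
β2 →J3  (0-jn J2 has e-setter on 1)
β4 →R1  (closing 1-jn rule on J3)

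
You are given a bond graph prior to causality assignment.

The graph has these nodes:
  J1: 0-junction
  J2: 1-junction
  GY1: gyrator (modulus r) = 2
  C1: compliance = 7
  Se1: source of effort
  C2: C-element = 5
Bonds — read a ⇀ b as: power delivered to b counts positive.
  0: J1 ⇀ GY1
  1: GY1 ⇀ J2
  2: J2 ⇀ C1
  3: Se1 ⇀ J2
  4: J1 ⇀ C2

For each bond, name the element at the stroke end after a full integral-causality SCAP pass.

#0 →GY1
#1 →GY1
#2 →J2
#3 →J2
#4 →J1

b3 |J2  (Se1 (Se) sets effort on bond)
b2 |J2  (prefer integral on C1)
b1 |GY1  (only one flow-in slot at J2)
b0 |GY1  (GY1: gyrator matches bond 1)
b4 |J1  (J1 needs exactly one e-in)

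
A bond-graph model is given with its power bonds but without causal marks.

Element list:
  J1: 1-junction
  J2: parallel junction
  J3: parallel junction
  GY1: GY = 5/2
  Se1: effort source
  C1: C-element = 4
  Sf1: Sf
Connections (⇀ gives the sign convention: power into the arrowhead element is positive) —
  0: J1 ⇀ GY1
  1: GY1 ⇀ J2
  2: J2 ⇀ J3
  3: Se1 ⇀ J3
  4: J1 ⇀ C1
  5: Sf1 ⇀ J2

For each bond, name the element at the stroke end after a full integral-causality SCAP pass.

bond 0 |GY1
bond 1 |GY1
bond 2 |J2
bond 3 |J3
bond 4 |J1
bond 5 |Sf1

bond 3 stroke→J3  (source Se1 imposes e)
bond 5 stroke→Sf1  (Sf1 fixes flow; stroke at Sf1)
bond 2 stroke→J2  (0-jn J3 has e-setter on 3)
bond 1 stroke→GY1  (0-jn J2 has e-setter on 2)
bond 0 stroke→GY1  (GY1 both-in/both-out from 1)
bond 4 stroke→J1  (J1 flow already set via bond 0)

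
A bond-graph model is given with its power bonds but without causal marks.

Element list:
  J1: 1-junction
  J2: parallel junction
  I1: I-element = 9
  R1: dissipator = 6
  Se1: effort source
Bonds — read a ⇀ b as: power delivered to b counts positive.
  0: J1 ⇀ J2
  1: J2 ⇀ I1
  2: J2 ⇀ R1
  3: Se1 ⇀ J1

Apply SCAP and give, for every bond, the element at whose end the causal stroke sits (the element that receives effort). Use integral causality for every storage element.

#0 stroke→J2
#1 stroke→I1
#2 stroke→R1
#3 stroke→J1

bond 3 |J1  (Se1 (Se) sets effort on bond)
bond 0 |J2  (only one flow-in slot at J1)
bond 1 |I1  (J2 effort already set via bond 0)
bond 2 |R1  (common-e at J2 fixed by 0)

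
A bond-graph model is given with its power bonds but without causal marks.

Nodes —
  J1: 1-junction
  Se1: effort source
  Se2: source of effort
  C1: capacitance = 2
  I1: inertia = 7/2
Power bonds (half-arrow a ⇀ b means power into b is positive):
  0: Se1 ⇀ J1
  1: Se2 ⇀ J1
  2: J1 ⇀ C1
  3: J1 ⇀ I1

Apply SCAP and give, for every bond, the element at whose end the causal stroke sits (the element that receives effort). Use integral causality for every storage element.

#0 |J1
#1 |J1
#2 |J1
#3 |I1

#0 stroke at J1  (Se1 (Se) sets effort on bond)
#1 stroke at J1  (source Se2 imposes e)
#2 stroke at J1  (C1 outputs effort q/C1)
#3 stroke at I1  (closing 1-jn rule on J1)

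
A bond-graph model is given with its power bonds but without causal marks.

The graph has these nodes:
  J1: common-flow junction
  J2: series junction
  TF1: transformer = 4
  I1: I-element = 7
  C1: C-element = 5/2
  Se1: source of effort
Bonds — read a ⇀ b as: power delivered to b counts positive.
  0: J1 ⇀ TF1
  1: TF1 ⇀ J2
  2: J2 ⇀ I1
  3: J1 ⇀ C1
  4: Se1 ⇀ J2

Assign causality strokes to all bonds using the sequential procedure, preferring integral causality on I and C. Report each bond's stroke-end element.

b4 stroke at J2  (Se1: effort source, stroke at far end)
b2 stroke at I1  (I1 outputs flow p/I1)
b1 stroke at J2  (1-jn J2 has f-setter on 2)
b0 stroke at TF1  (TF1: transformer flips bond 1)
b3 stroke at J1  (1-jn J1 has f-setter on 0)

β0 stroke→TF1
β1 stroke→J2
β2 stroke→I1
β3 stroke→J1
β4 stroke→J2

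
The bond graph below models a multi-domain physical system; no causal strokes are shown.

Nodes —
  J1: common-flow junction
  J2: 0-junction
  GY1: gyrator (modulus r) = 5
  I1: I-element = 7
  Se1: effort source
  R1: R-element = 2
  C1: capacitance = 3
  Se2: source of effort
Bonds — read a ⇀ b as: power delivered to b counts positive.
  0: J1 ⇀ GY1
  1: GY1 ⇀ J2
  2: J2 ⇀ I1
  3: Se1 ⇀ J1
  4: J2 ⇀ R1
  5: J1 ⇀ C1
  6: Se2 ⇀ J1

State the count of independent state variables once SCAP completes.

2  (C1, I1 all integral)

b3 |J1  (Se1 (Se) sets effort on bond)
b6 |J1  (Se2 fixes effort; stroke away)
b2 |I1  (I1: I, integral causality)
b5 |J1  (C1 integral (e out))
b0 |GY1  (J1: last free bond brings flow in)
b1 |GY1  (through GY1, causality inverts; strokes same side of GY1)
b4 |J2  (J2 needs exactly one e-in)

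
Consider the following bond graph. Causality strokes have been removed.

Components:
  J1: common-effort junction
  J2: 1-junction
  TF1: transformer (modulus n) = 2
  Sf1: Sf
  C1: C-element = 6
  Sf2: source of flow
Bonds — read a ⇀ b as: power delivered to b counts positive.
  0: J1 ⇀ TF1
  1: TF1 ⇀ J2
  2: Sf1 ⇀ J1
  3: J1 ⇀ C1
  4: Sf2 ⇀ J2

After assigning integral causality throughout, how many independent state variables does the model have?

bond 2 stroke→Sf1  (source Sf1 imposes f)
bond 4 stroke→Sf2  (Sf2 fixes flow; stroke at Sf2)
bond 1 stroke→J2  (common-f at J2 fixed by 4)
bond 0 stroke→TF1  (through TF1, causality passes straight; one stroke at TF1)
bond 3 stroke→J1  (closing 0-jn rule on J1)

1  (C1 all integral)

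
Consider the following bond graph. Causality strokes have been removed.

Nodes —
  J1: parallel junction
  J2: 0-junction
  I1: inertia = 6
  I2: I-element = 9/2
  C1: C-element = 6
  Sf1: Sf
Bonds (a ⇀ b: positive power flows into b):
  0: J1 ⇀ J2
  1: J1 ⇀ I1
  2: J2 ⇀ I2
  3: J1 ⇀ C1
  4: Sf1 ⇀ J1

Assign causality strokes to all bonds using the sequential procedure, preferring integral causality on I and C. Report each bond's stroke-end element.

β4 stroke at Sf1  (Sf1: flow source, stroke at near end)
β1 stroke at I1  (I1 integral (f out))
β2 stroke at I2  (I2 outputs flow p/I2)
β0 stroke at J2  (J2 needs exactly one e-in)
β3 stroke at J1  (closing 0-jn rule on J1)

b0 stroke→J2
b1 stroke→I1
b2 stroke→I2
b3 stroke→J1
b4 stroke→Sf1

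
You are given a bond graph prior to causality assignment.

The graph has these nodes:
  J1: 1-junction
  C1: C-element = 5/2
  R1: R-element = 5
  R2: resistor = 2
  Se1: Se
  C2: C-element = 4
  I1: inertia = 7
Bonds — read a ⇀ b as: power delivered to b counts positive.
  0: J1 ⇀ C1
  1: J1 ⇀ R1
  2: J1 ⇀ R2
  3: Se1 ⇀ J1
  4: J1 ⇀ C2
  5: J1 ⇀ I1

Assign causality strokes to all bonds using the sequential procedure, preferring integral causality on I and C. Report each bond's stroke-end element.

β0 stroke at J1
β1 stroke at J1
β2 stroke at J1
β3 stroke at J1
β4 stroke at J1
β5 stroke at I1

b3 stroke at J1  (Se1 fixes effort; stroke away)
b0 stroke at J1  (C1 integral (e out))
b4 stroke at J1  (C2: C, integral causality)
b5 stroke at I1  (prefer integral on I1)
b1 stroke at J1  (1-jn J1 has f-setter on 5)
b2 stroke at J1  (J1 flow already set via bond 5)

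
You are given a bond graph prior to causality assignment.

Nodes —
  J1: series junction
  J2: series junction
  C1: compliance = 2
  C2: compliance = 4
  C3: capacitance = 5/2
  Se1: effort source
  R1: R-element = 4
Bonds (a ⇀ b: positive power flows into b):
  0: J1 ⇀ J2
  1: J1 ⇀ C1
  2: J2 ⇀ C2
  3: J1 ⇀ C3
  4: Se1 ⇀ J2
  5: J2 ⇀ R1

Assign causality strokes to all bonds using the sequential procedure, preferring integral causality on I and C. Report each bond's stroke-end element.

β4 stroke→J2  (Se1: effort source, stroke at far end)
β1 stroke→J1  (prefer integral on C1)
β2 stroke→J2  (C2 outputs effort q/C2)
β3 stroke→J1  (C3 outputs effort q/C3)
β0 stroke→J2  (only one flow-in slot at J1)
β5 stroke→R1  (J2: last free bond brings flow in)

bond 0 stroke at J2
bond 1 stroke at J1
bond 2 stroke at J2
bond 3 stroke at J1
bond 4 stroke at J2
bond 5 stroke at R1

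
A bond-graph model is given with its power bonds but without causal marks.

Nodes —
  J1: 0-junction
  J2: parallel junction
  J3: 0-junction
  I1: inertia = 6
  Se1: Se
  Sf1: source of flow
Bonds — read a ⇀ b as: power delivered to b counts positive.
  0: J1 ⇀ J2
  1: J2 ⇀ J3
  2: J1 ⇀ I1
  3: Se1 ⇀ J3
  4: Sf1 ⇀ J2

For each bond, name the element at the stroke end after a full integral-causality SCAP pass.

#0 stroke→J1
#1 stroke→J2
#2 stroke→I1
#3 stroke→J3
#4 stroke→Sf1

b3 |J3  (Se1 (Se) sets effort on bond)
b4 |Sf1  (Sf1: flow source, stroke at near end)
b1 |J2  (J3: bond 3 brought effort, rest push out)
b0 |J1  (common-e at J2 fixed by 1)
b2 |I1  (J1 effort already set via bond 0)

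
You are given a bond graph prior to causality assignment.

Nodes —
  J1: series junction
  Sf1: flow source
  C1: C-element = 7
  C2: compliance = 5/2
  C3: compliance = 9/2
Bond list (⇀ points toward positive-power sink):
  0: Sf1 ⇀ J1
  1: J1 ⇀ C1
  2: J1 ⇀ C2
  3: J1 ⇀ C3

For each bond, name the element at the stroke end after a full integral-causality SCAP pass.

b0 stroke at Sf1  (Sf1: flow source, stroke at near end)
b1 stroke at J1  (J1 flow already set via bond 0)
b2 stroke at J1  (J1 flow already set via bond 0)
b3 stroke at J1  (J1: bond 0 brought flow, rest push out)

β0 stroke at Sf1
β1 stroke at J1
β2 stroke at J1
β3 stroke at J1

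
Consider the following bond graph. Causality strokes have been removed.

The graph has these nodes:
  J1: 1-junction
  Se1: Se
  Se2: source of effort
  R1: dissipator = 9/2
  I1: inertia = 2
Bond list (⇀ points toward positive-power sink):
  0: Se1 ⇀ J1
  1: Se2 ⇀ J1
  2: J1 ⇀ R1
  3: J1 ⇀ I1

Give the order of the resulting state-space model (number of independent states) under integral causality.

b0 stroke at J1  (source Se1 imposes e)
b1 stroke at J1  (Se2 fixes effort; stroke away)
b3 stroke at I1  (I1 integral (f out))
b2 stroke at J1  (J1 flow already set via bond 3)

1  (I1 all integral)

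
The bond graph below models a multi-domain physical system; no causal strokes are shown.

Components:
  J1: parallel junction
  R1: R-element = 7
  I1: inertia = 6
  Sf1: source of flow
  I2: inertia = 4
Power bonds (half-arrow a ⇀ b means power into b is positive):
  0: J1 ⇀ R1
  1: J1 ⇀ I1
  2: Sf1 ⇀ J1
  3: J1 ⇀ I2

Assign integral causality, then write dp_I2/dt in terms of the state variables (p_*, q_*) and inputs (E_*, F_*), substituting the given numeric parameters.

β2 |Sf1  (Sf1: flow source, stroke at near end)
β1 |I1  (I1 integral (f out))
β3 |I2  (I2 integral (f out))
β0 |J1  (closing 0-jn rule on J1)

dp_I2/dt = 7*F_Sf1 - 7*p_I1/6 - 7*p_I2/4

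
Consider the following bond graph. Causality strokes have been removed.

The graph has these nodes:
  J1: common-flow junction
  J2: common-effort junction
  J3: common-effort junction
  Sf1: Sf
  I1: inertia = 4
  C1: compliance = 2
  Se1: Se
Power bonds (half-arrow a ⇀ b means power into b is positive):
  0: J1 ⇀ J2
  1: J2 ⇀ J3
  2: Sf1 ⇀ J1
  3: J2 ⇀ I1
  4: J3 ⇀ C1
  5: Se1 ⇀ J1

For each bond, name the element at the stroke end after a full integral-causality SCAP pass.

bond 0 stroke at J1
bond 1 stroke at J2
bond 2 stroke at Sf1
bond 3 stroke at I1
bond 4 stroke at J3
bond 5 stroke at J1

β2 →Sf1  (Sf1 (Sf) sets flow on bond)
β5 →J1  (Se1 fixes effort; stroke away)
β0 →J1  (J1: bond 2 brought flow, rest push out)
β3 →I1  (I1 outputs flow p/I1)
β1 →J2  (J2: last free bond brings effort in)
β4 →J3  (J3: last free bond brings effort in)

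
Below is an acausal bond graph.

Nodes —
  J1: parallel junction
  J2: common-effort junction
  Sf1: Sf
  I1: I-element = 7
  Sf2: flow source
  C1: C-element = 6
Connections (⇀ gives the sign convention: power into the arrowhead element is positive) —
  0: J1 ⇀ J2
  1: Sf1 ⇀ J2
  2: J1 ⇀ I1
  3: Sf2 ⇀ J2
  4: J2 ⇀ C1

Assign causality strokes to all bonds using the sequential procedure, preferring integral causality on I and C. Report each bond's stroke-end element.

bond 0 |J1
bond 1 |Sf1
bond 2 |I1
bond 3 |Sf2
bond 4 |J2

#1 stroke→Sf1  (Sf1 (Sf) sets flow on bond)
#3 stroke→Sf2  (Sf2: flow source, stroke at near end)
#2 stroke→I1  (I1 integral (f out))
#0 stroke→J1  (J1 needs exactly one e-in)
#4 stroke→J2  (only one effort-in slot at J2)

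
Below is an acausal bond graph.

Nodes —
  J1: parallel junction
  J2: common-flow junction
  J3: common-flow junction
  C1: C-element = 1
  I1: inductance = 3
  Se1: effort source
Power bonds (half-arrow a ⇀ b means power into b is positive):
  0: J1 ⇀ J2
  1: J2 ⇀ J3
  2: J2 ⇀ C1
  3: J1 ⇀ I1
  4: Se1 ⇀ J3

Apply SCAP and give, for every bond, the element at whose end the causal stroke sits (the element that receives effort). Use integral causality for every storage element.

bond 4 →J3  (source Se1 imposes e)
bond 1 →J2  (J3: last free bond brings flow in)
bond 2 →J2  (C1 integral (e out))
bond 0 →J1  (only one flow-in slot at J2)
bond 3 →I1  (J1: bond 0 brought effort, rest push out)

#0 →J1
#1 →J2
#2 →J2
#3 →I1
#4 →J3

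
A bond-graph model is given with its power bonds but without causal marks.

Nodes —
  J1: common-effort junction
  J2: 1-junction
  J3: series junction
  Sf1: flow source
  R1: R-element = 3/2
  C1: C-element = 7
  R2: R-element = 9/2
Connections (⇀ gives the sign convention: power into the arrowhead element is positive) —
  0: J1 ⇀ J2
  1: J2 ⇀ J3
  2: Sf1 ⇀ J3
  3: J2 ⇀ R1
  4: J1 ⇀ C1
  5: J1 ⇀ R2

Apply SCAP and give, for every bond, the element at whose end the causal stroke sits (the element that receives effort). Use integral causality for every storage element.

β2 stroke at Sf1  (Sf1: flow source, stroke at near end)
β1 stroke at J3  (J3 flow already set via bond 2)
β0 stroke at J2  (1-jn J2 has f-setter on 1)
β3 stroke at J2  (common-f at J2 fixed by 1)
β4 stroke at J1  (C1 outputs effort q/C1)
β5 stroke at R2  (common-e at J1 fixed by 4)

#0 |J2
#1 |J3
#2 |Sf1
#3 |J2
#4 |J1
#5 |R2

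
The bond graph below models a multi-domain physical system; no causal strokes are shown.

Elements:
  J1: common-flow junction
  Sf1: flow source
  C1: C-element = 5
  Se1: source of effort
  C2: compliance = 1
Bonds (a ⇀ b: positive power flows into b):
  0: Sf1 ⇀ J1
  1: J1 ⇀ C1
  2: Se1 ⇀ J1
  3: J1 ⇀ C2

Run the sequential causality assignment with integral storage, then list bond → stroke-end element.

#0 →Sf1  (Sf1: flow source, stroke at near end)
#2 →J1  (Se1 fixes effort; stroke away)
#1 →J1  (J1: bond 0 brought flow, rest push out)
#3 →J1  (1-jn J1 has f-setter on 0)

β0 →Sf1
β1 →J1
β2 →J1
β3 →J1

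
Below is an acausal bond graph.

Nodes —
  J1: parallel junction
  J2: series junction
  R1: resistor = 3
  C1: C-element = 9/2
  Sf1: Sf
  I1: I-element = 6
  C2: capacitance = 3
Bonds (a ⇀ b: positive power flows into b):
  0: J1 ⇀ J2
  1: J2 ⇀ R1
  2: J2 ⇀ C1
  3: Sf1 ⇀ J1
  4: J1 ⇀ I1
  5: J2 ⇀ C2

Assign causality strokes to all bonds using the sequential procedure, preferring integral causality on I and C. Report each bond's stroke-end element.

#3 stroke at Sf1  (Sf1: flow source, stroke at near end)
#2 stroke at J2  (C1 outputs effort q/C1)
#4 stroke at I1  (prefer integral on I1)
#0 stroke at J1  (closing 0-jn rule on J1)
#1 stroke at J2  (1-jn J2 has f-setter on 0)
#5 stroke at J2  (common-f at J2 fixed by 0)

b0 |J1
b1 |J2
b2 |J2
b3 |Sf1
b4 |I1
b5 |J2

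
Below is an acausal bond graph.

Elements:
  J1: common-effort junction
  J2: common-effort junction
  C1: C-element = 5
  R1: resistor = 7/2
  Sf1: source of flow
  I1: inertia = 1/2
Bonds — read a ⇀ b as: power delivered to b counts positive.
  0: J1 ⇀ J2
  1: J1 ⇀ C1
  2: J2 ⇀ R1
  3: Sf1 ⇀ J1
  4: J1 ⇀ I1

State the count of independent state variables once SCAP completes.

2  (C1, I1 all integral)

#3 stroke at Sf1  (source Sf1 imposes f)
#1 stroke at J1  (C1: C, integral causality)
#0 stroke at J2  (common-e at J1 fixed by 1)
#4 stroke at I1  (J1: bond 1 brought effort, rest push out)
#2 stroke at R1  (common-e at J2 fixed by 0)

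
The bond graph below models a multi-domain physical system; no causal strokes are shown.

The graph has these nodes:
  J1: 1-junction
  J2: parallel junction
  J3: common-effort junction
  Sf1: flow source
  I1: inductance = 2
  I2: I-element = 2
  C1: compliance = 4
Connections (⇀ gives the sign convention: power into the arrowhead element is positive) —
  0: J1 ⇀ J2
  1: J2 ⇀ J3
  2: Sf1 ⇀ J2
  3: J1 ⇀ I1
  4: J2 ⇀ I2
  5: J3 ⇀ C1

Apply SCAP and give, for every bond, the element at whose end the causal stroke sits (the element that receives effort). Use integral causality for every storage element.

b2 stroke at Sf1  (Sf1 (Sf) sets flow on bond)
b3 stroke at I1  (prefer integral on I1)
b0 stroke at J1  (J1 flow already set via bond 3)
b4 stroke at I2  (I2 outputs flow p/I2)
b1 stroke at J2  (J2 needs exactly one e-in)
b5 stroke at J3  (J3 needs exactly one e-in)

#0 stroke→J1
#1 stroke→J2
#2 stroke→Sf1
#3 stroke→I1
#4 stroke→I2
#5 stroke→J3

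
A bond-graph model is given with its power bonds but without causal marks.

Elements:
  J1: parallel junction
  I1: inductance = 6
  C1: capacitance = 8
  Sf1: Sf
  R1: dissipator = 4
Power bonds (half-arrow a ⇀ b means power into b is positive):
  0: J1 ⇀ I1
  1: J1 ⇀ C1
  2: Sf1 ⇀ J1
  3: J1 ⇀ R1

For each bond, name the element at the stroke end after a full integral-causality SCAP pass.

b0 stroke→I1
b1 stroke→J1
b2 stroke→Sf1
b3 stroke→R1

β2 stroke at Sf1  (Sf1 fixes flow; stroke at Sf1)
β0 stroke at I1  (I1 integral (f out))
β1 stroke at J1  (C1 integral (e out))
β3 stroke at R1  (0-jn J1 has e-setter on 1)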